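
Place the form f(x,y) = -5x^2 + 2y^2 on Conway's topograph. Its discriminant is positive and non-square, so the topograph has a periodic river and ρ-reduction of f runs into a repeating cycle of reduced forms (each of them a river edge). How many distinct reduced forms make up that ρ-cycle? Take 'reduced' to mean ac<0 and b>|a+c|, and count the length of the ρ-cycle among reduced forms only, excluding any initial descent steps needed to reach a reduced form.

D = 40, ⌊√D⌋ = 6
descent: ρ → (2,4,-3)  [lands on river]
river: ρ → (-3,2,3)
river: ρ → (3,4,-2)
river: ρ → (-2,4,3)
river: ρ → (3,2,-3)
river: ρ → (-3,4,2)
ρ-cycle length = 6 (tail of 1 descent step not counted)

6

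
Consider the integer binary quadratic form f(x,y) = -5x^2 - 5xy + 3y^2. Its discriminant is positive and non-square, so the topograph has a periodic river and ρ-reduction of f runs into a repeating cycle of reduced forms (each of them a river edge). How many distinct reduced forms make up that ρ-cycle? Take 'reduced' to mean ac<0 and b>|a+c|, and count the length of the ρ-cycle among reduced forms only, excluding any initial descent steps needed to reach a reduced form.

D = 85, ⌊√D⌋ = 9
descent: ρ → (3,5,-5)  [lands on river]
river: ρ → (-5,5,3)
river: ρ → (3,7,-3)
river: ρ → (-3,5,5)
river: ρ → (5,5,-3)
river: ρ → (-3,7,3)
ρ-cycle length = 6 (tail of 1 descent step not counted)

6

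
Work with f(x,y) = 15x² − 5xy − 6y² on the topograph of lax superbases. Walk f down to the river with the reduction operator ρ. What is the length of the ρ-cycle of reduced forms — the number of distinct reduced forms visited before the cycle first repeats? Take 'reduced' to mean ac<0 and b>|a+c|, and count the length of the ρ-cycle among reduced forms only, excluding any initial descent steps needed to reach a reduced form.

D = 385, ⌊√D⌋ = 19
descent: ρ → (-6,17,4)  [lands on river]
river: ρ → (4,15,-10)
river: ρ → (-10,5,9)
river: ρ → (9,13,-6)
river: ρ → (-6,11,11)
river: ρ → (11,11,-6)
river: ρ → (-6,13,9)
river: ρ → (9,5,-10)
river: ρ → (-10,15,4)
river: ρ → (4,17,-6)
river: ρ → (-6,19,1)
river: ρ → (1,19,-6)
ρ-cycle length = 12 (tail of 1 descent step not counted)

12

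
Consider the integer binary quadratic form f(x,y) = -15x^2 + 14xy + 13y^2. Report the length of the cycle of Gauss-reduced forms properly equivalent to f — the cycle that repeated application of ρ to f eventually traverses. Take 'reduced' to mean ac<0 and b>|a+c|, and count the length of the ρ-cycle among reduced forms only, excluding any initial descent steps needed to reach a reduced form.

D = 976, ⌊√D⌋ = 31
river: ρ → (13,12,-16)
river: ρ → (-16,20,9)
river: ρ → (9,16,-20)
river: ρ → (-20,24,5)
river: ρ → (5,26,-15)
river: ρ → (-15,4,16)
river: ρ → (16,28,-3)
river: ρ → (-3,26,25)
river: ρ → (25,24,-4)
river: ρ → (-4,24,25)
river: ρ → (25,26,-3)
river: ρ → (-3,28,16)
river: ρ → (16,4,-15)
river: ρ → (-15,26,5)
river: ρ → (5,24,-20)
river: ρ → (-20,16,9)
river: ρ → (9,20,-16)
river: ρ → (-16,12,13)
river: ρ → (13,14,-15)
river: ρ → (-15,16,12)
river: ρ → (12,8,-19)
river: ρ → (-19,30,1)
river: ρ → (1,30,-19)
river: ρ → (-19,8,12)
river: ρ → (12,16,-15)
river: ρ → (-15,14,13)
ρ-cycle length = 26 (tail of 0 descent steps not counted)

26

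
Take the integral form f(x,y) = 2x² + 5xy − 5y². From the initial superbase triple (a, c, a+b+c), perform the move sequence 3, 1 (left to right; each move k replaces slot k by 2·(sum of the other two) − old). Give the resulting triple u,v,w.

start (2,-5,2) = (f(1,0),f(0,1),f(1,1))
replace slot 3: 2·(2+(-5)) − 2 = -8 → (2,-5,-8)
replace slot 1: 2·((-5)+(-8)) − 2 = -28 → (-28,-5,-8)

-28,-5,-8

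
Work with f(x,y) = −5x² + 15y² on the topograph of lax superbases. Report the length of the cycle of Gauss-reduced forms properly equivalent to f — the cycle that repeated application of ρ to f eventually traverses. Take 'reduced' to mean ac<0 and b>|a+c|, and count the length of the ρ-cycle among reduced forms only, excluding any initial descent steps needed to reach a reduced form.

D = 300, ⌊√D⌋ = 17
descent: ρ → (15,0,-5)
descent: ρ → (-5,10,10)  [lands on river]
river: ρ → (10,10,-5)
ρ-cycle length = 2 (tail of 2 descent steps not counted)

2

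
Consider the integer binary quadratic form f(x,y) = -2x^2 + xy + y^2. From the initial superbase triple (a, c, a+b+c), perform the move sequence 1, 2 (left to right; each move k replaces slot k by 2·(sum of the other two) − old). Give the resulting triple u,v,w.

start (-2,1,0) = (f(1,0),f(0,1),f(1,1))
replace slot 1: 2·(1+0) − (-2) = 4 → (4,1,0)
replace slot 2: 2·(4+0) − 1 = 7 → (4,7,0)

4,7,0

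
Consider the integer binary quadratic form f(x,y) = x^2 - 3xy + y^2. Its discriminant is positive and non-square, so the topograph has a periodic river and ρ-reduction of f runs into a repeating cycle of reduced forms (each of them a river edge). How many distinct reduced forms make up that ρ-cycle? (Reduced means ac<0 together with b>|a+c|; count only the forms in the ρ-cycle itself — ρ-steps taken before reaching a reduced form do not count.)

D = 5, ⌊√D⌋ = 2
descent: ρ → (1,1,-1)  [lands on river]
river: ρ → (-1,1,1)
ρ-cycle length = 2 (tail of 1 descent step not counted)

2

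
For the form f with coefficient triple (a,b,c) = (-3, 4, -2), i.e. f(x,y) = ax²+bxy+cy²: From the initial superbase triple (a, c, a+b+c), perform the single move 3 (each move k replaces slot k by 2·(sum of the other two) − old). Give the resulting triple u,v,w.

start (-3,-2,-1) = (f(1,0),f(0,1),f(1,1))
replace slot 3: 2·((-3)+(-2)) − (-1) = -9 → (-3,-2,-9)

-3,-2,-9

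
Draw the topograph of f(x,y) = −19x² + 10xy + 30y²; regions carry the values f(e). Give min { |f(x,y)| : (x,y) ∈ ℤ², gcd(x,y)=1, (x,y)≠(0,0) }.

descent: ρ → (30,-10,-19)
descent: ρ → (-19,48,1)  [lands on river]
river: ρ → (1,48,-19)
river: ρ → (-19,28,21)
river: ρ → (21,14,-26)
river: ρ → (-26,38,9)
river: ρ → (9,34,-34)
river: ρ → (-34,34,9)
river: ρ → (9,38,-26)
river: ρ → (-26,14,21)
river: ρ → (21,28,-19)
closes: descent 2, river 10
min |a| on river = 1

1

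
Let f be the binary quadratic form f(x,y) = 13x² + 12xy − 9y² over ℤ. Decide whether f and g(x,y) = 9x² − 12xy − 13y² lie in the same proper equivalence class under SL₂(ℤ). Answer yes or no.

D₁ = 612, D₂ = 612
river cycle of f (length 8): (-9, 24, 1), (1, 24, -9), (-9, 12, 13), (13, 14, -8), (-8, 18, 9), (9, 18, -8), (-8, 14, 13), (13, 12, -9)
river cycle of g (length 8): (-13, 12, 9), (9, 24, -1), (-1, 24, 9), (9, 12, -13), (-13, 14, 8), (8, 18, -9), (-9, 18, 8), (8, 14, -13)
cycles differ ⇒ inequivalent

no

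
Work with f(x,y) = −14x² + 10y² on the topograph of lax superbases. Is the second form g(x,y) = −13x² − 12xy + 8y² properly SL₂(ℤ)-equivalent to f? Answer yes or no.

D₁ = 560, D₂ = 560
river cycle of f (length 2): (10, 20, -4), (-4, 20, 10)
river cycle of g (length 6): (8, 12, -13), (-13, 14, 7), (7, 14, -13), (-13, 12, 8), (8, 20, -5), (-5, 20, 8)
cycles differ ⇒ inequivalent

no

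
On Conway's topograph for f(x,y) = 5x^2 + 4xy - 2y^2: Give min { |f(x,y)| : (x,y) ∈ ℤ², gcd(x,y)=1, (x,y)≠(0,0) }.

river: ρ → (-2,4,5)
river: ρ → (5,6,-1)
river: ρ → (-1,6,5)
river: ρ → (5,4,-2)
closes: descent 0, river 4
min |a| on river = 1

1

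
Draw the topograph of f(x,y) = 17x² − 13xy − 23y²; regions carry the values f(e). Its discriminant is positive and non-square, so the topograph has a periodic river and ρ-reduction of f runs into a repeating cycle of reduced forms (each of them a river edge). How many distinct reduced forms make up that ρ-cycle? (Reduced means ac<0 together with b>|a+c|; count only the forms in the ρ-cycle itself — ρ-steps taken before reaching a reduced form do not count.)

D = 1733, ⌊√D⌋ = 41
descent: ρ → (-23,13,17)  [lands on river]
river: ρ → (17,21,-19)
river: ρ → (-19,17,19)
river: ρ → (19,21,-17)
river: ρ → (-17,13,23)
river: ρ → (23,33,-7)
river: ρ → (-7,37,13)
river: ρ → (13,41,-1)
river: ρ → (-1,41,13)
river: ρ → (13,37,-7)
river: ρ → (-7,33,23)
river: ρ → (23,13,-17)
river: ρ → (-17,21,19)
river: ρ → (19,17,-19)
river: ρ → (-19,21,17)
river: ρ → (17,13,-23)
river: ρ → (-23,33,7)
river: ρ → (7,37,-13)
river: ρ → (-13,41,1)
river: ρ → (1,41,-13)
river: ρ → (-13,37,7)
river: ρ → (7,33,-23)
ρ-cycle length = 22 (tail of 1 descent step not counted)

22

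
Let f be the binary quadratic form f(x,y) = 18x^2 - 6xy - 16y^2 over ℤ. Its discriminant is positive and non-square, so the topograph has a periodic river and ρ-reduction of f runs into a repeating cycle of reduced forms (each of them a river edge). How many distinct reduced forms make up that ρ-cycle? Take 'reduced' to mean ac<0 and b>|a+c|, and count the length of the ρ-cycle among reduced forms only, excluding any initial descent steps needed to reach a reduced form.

D = 1188, ⌊√D⌋ = 34
descent: ρ → (-16,6,18)  [lands on river]
river: ρ → (18,30,-4)
river: ρ → (-4,34,2)
river: ρ → (2,34,-4)
river: ρ → (-4,30,18)
river: ρ → (18,6,-16)
river: ρ → (-16,26,8)
river: ρ → (8,22,-22)
river: ρ → (-22,22,8)
river: ρ → (8,26,-16)
ρ-cycle length = 10 (tail of 1 descent step not counted)

10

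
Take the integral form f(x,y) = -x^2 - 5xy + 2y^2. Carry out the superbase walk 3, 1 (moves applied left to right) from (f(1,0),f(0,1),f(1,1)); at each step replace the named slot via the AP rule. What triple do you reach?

start (-1,2,-4) = (f(1,0),f(0,1),f(1,1))
replace slot 3: 2·((-1)+2) − (-4) = 6 → (-1,2,6)
replace slot 1: 2·(2+6) − (-1) = 17 → (17,2,6)

17,2,6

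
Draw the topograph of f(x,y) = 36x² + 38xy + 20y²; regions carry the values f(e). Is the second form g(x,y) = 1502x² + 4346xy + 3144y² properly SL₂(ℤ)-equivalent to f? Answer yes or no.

D₁ = -1436, D₂ = -1436
f: translate: b→-34 (≡38 mod 72), so (36,38,20)→(36,-34,18)
f: flip: (36,-34,18)→(18,34,36)
f: translate: b→-2 (≡34 mod 36), so (18,34,36)→(18,-2,20)
f: reduced (well bottom): (18,-2,20) with a≤c, −a<b≤a
g: translate: b→1342 (≡4346 mod 3004), so (1502,4346,3144)→(1502,1342,300)
g: flip: (1502,1342,300)→(300,-1342,1502)
g: translate: b→-142 (≡-1342 mod 600), so (300,-1342,1502)→(300,-142,18)
g: flip: (300,-142,18)→(18,142,300)
g: translate: b→-2 (≡142 mod 36), so (18,142,300)→(18,-2,20)
g: reduced (well bottom): (18,-2,20) with a≤c, −a<b≤a
reduced forms (18, -2, 20) vs (18, -2, 20) ⇒ equivalent

yes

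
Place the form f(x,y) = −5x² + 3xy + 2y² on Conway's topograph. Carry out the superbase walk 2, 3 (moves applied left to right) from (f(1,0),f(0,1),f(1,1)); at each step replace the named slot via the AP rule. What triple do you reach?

start (-5,2,0) = (f(1,0),f(0,1),f(1,1))
replace slot 2: 2·((-5)+0) − 2 = -12 → (-5,-12,0)
replace slot 3: 2·((-5)+(-12)) − 0 = -34 → (-5,-12,-34)

-5,-12,-34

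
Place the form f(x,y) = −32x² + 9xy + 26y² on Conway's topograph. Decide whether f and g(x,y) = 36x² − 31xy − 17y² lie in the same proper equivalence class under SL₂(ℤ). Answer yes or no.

D₁ = 3409, D₂ = 3409
river cycle of f (length 90): (26, 43, -15), (-15, 47, 20), (20, 33, -29), (-29, 25, 24), (24, 23, -30), (-30, 37, 17), (17, 31, -36), (-36, 41, 12), (12, 55, -8), (-8, 57, 5), … (80 more)
river cycle of g (length 90): (-17, 31, 36), (36, 41, -12), (-12, 55, 8), (8, 57, -5), (-5, 53, 30), (30, 7, -28), (-28, 49, 9), (9, 41, -48), (-48, 55, 2), (2, 57, -20), … (80 more)
cycles differ ⇒ inequivalent

no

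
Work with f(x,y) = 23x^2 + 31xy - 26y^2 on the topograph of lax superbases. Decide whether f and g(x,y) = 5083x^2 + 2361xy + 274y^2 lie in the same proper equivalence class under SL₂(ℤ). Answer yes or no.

D₁ = 3353, D₂ = 3353
river cycle of f (length 44): (-26, 21, 28), (28, 35, -19), (-19, 41, 22), (22, 47, -13), (-13, 57, 2), (2, 55, -41), (-41, 27, 16), (16, 37, -31), (-31, 25, 22), (22, 19, -34), … (34 more)
river cycle of g (length 44): (23, 31, -26), (-26, 21, 28), (28, 35, -19), (-19, 41, 22), (22, 47, -13), (-13, 57, 2), (2, 55, -41), (-41, 27, 16), (16, 37, -31), (-31, 25, 22), … (34 more)
cycles coincide ⇒ equivalent

yes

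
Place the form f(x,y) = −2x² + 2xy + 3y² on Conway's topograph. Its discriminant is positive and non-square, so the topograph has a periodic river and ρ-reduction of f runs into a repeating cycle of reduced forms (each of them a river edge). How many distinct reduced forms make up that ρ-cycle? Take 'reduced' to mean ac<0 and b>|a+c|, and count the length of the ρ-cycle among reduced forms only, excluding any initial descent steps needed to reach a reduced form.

D = 28, ⌊√D⌋ = 5
river: ρ → (3,4,-1)
river: ρ → (-1,4,3)
river: ρ → (3,2,-2)
river: ρ → (-2,2,3)
ρ-cycle length = 4 (tail of 0 descent steps not counted)

4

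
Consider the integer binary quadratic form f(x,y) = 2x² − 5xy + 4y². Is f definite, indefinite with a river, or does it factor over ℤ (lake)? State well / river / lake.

D = b²−4ac = (-5)² − 4·2·4 = -7
D < 0 ⇒ definite ⇒ every region one sign ⇒ single well

well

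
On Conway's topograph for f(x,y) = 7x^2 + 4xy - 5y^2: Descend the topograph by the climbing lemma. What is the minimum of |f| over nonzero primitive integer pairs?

river: ρ → (-5,6,6)
river: ρ → (6,6,-5)
river: ρ → (-5,4,7)
river: ρ → (7,10,-2)
river: ρ → (-2,10,7)
river: ρ → (7,4,-5)
closes: descent 0, river 6
min |a| on river = 2

2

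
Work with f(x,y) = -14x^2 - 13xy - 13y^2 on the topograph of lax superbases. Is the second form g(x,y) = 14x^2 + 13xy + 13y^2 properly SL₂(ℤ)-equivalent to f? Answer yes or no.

D₁ = -559, D₂ = -559
f is negative-definite; reduce −f:
−f: flip: (14,13,13)→(13,-13,14)
−f: translate: b→13 (≡-13 mod 26), so (13,-13,14)→(13,13,14)
−f: reduced (well bottom): (13,13,14) with a≤c, −a<b≤a
flip sign back: reduced form of f is (-13,-13,-14)
g: flip: (14,13,13)→(13,-13,14)
g: translate: b→13 (≡-13 mod 26), so (13,-13,14)→(13,13,14)
g: reduced (well bottom): (13,13,14) with a≤c, −a<b≤a
reduced forms (-13, -13, -14) vs (13, 13, 14) ⇒ inequivalent

no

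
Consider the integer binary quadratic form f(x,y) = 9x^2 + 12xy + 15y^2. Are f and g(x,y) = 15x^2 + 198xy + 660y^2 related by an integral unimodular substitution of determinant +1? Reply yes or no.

D₁ = -396, D₂ = -396
f: translate: b→-6 (≡12 mod 18), so (9,12,15)→(9,-6,12)
f: reduced (well bottom): (9,-6,12) with a≤c, −a<b≤a
g: translate: b→-12 (≡198 mod 30), so (15,198,660)→(15,-12,9)
g: flip: (15,-12,9)→(9,12,15)
g: translate: b→-6 (≡12 mod 18), so (9,12,15)→(9,-6,12)
g: reduced (well bottom): (9,-6,12) with a≤c, −a<b≤a
reduced forms (9, -6, 12) vs (9, -6, 12) ⇒ equivalent

yes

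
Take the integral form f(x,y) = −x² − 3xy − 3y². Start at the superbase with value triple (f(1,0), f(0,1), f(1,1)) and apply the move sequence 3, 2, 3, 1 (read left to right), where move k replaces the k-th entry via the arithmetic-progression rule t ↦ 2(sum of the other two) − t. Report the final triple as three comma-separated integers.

start (-1,-3,-7) = (f(1,0),f(0,1),f(1,1))
replace slot 3: 2·((-1)+(-3)) − (-7) = -1 → (-1,-3,-1)
replace slot 2: 2·((-1)+(-1)) − (-3) = -1 → (-1,-1,-1)
replace slot 3: 2·((-1)+(-1)) − (-1) = -3 → (-1,-1,-3)
replace slot 1: 2·((-1)+(-3)) − (-1) = -7 → (-7,-1,-3)

-7,-1,-3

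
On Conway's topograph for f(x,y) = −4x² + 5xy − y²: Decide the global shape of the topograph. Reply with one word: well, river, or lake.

D = b²−4ac = 5² − 4·(-4)·(-1) = 9
D = 3² is a perfect square ⇒ form factors over ℤ ⇒ lakes

lake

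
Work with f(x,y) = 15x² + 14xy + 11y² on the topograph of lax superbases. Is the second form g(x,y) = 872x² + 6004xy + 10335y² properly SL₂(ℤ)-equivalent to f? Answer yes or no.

D₁ = -464, D₂ = -464
f: flip: (15,14,11)→(11,-14,15)
f: translate: b→8 (≡-14 mod 22), so (11,-14,15)→(11,8,12)
f: reduced (well bottom): (11,8,12) with a≤c, −a<b≤a
g: translate: b→772 (≡6004 mod 1744), so (872,6004,10335)→(872,772,171)
g: flip: (872,772,171)→(171,-772,872)
g: translate: b→-88 (≡-772 mod 342), so (171,-772,872)→(171,-88,12)
g: flip: (171,-88,12)→(12,88,171)
g: translate: b→-8 (≡88 mod 24), so (12,88,171)→(12,-8,11)
g: flip: (12,-8,11)→(11,8,12)
g: reduced (well bottom): (11,8,12) with a≤c, −a<b≤a
reduced forms (11, 8, 12) vs (11, 8, 12) ⇒ equivalent

yes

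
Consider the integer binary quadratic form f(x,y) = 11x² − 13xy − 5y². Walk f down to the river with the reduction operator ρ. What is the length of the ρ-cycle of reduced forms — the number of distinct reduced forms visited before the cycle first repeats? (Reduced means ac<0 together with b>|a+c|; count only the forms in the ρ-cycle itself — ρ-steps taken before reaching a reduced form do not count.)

D = 389, ⌊√D⌋ = 19
descent: ρ → (-5,13,11)  [lands on river]
river: ρ → (11,9,-7)
river: ρ → (-7,19,1)
river: ρ → (1,19,-7)
river: ρ → (-7,9,11)
river: ρ → (11,13,-5)
river: ρ → (-5,17,5)
river: ρ → (5,13,-11)
river: ρ → (-11,9,7)
river: ρ → (7,19,-1)
river: ρ → (-1,19,7)
river: ρ → (7,9,-11)
river: ρ → (-11,13,5)
river: ρ → (5,17,-5)
ρ-cycle length = 14 (tail of 1 descent step not counted)

14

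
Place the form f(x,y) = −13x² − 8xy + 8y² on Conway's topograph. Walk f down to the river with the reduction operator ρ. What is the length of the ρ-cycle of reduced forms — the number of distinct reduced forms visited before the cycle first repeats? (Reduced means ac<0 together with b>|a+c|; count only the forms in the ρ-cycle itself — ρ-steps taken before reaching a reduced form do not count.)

D = 480, ⌊√D⌋ = 21
descent: ρ → (8,8,-13)  [lands on river]
river: ρ → (-13,18,3)
river: ρ → (3,18,-13)
river: ρ → (-13,8,8)
ρ-cycle length = 4 (tail of 1 descent step not counted)

4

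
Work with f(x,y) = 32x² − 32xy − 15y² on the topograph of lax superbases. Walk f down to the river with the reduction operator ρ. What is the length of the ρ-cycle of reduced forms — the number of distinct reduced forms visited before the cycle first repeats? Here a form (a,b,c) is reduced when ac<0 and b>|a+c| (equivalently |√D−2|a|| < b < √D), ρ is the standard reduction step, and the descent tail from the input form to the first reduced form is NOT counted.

D = 2944, ⌊√D⌋ = 54
descent: ρ → (-15,32,32)  [lands on river]
river: ρ → (32,32,-15)
river: ρ → (-15,28,36)
river: ρ → (36,44,-7)
river: ρ → (-7,54,1)
river: ρ → (1,54,-7)
river: ρ → (-7,44,36)
river: ρ → (36,28,-15)
ρ-cycle length = 8 (tail of 1 descent step not counted)

8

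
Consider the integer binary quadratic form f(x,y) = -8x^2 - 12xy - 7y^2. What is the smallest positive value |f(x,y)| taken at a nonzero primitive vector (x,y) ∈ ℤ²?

translate: b→-4 (≡12 mod 16), so (8,12,7)→(8,-4,3)
flip: (8,-4,3)→(3,4,8)
translate: b→-2 (≡4 mod 6), so (3,4,8)→(3,-2,7)
reduced (well bottom): (3,-2,7) with a≤c, −a<b≤a
well minimum |f| = |-3| = 3 (negative-definite)

3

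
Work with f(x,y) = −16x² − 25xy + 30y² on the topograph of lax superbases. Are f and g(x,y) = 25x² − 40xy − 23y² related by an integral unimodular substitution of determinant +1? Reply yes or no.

D₁ = 2545, D₂ = 3900
discriminants differ ⇒ not SL₂(ℤ)-equivalent

no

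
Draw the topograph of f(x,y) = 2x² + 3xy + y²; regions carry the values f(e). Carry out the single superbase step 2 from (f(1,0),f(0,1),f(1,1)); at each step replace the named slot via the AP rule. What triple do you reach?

start (2,1,6) = (f(1,0),f(0,1),f(1,1))
replace slot 2: 2·(2+6) − 1 = 15 → (2,15,6)

2,15,6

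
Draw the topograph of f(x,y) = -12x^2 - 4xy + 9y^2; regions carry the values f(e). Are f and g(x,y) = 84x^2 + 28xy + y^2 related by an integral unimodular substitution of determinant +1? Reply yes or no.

D₁ = 448, D₂ = 448
river cycle of f (length 6): (9, 4, -12), (-12, 20, 1), (1, 20, -12), (-12, 4, 9), (9, 14, -7), (-7, 14, 9)
river cycle of g (length 6): (1, 20, -12), (-12, 4, 9), (9, 14, -7), (-7, 14, 9), (9, 4, -12), (-12, 20, 1)
cycles coincide ⇒ equivalent

yes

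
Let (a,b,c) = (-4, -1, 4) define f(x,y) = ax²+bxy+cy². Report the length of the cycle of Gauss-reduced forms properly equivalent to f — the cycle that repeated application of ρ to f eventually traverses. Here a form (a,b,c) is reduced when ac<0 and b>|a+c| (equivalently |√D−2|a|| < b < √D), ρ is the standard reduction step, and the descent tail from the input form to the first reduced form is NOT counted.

D = 65, ⌊√D⌋ = 8
descent: ρ → (4,1,-4)  [lands on river]
river: ρ → (-4,7,1)
river: ρ → (1,7,-4)
river: ρ → (-4,1,4)
river: ρ → (4,7,-1)
river: ρ → (-1,7,4)
ρ-cycle length = 6 (tail of 1 descent step not counted)

6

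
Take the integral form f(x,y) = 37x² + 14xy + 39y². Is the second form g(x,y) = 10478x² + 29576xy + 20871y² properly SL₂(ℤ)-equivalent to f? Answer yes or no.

D₁ = -5576, D₂ = -5576
f: reduced (well bottom): (37,14,39) with a≤c, −a<b≤a
g: translate: b→8620 (≡29576 mod 20956), so (10478,29576,20871)→(10478,8620,1773)
g: flip: (10478,8620,1773)→(1773,-8620,10478)
g: translate: b→-1528 (≡-8620 mod 3546), so (1773,-8620,10478)→(1773,-1528,330)
g: flip: (1773,-1528,330)→(330,1528,1773)
g: translate: b→208 (≡1528 mod 660), so (330,1528,1773)→(330,208,37)
g: flip: (330,208,37)→(37,-208,330)
g: translate: b→14 (≡-208 mod 74), so (37,-208,330)→(37,14,39)
g: reduced (well bottom): (37,14,39) with a≤c, −a<b≤a
reduced forms (37, 14, 39) vs (37, 14, 39) ⇒ equivalent

yes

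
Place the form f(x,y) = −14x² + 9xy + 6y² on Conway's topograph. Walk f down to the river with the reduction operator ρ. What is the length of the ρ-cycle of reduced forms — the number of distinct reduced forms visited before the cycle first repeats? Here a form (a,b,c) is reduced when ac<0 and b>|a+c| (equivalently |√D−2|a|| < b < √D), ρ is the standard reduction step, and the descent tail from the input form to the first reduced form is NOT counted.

D = 417, ⌊√D⌋ = 20
river: ρ → (6,15,-8)
river: ρ → (-8,17,4)
river: ρ → (4,15,-12)
river: ρ → (-12,9,7)
river: ρ → (7,19,-2)
river: ρ → (-2,17,16)
river: ρ → (16,15,-3)
river: ρ → (-3,15,16)
river: ρ → (16,17,-2)
river: ρ → (-2,19,7)
river: ρ → (7,9,-12)
river: ρ → (-12,15,4)
river: ρ → (4,17,-8)
river: ρ → (-8,15,6)
river: ρ → (6,9,-14)
river: ρ → (-14,19,1)
river: ρ → (1,19,-14)
river: ρ → (-14,9,6)
ρ-cycle length = 18 (tail of 0 descent steps not counted)

18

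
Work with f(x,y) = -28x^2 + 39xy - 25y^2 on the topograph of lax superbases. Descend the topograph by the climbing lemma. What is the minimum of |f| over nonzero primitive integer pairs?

translate: b→17 (≡-39 mod 56), so (28,-39,25)→(28,17,14)
flip: (28,17,14)→(14,-17,28)
translate: b→11 (≡-17 mod 28), so (14,-17,28)→(14,11,25)
reduced (well bottom): (14,11,25) with a≤c, −a<b≤a
well minimum |f| = |-14| = 14 (negative-definite)

14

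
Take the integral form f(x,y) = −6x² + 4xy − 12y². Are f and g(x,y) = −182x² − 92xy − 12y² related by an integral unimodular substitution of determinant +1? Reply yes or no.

D₁ = -272, D₂ = -272
f is negative-definite; reduce −f:
−f: reduced (well bottom): (6,-4,12) with a≤c, −a<b≤a
flip sign back: reduced form of f is (-6,4,-12)
g is negative-definite; reduce −g:
−g: flip: (182,92,12)→(12,-92,182)
−g: translate: b→4 (≡-92 mod 24), so (12,-92,182)→(12,4,6)
−g: flip: (12,4,6)→(6,-4,12)
−g: reduced (well bottom): (6,-4,12) with a≤c, −a<b≤a
flip sign back: reduced form of g is (-6,4,-12)
reduced forms (-6, 4, -12) vs (-6, 4, -12) ⇒ equivalent

yes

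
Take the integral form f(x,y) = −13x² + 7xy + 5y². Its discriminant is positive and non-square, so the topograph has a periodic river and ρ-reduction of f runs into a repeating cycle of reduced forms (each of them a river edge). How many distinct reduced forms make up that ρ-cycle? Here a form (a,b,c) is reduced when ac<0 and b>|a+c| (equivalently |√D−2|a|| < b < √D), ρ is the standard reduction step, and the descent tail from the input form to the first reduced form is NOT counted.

D = 309, ⌊√D⌋ = 17
descent: ρ → (5,13,-7)  [lands on river]
river: ρ → (-7,15,3)
river: ρ → (3,15,-7)
river: ρ → (-7,13,5)
river: ρ → (5,17,-1)
river: ρ → (-1,17,5)
ρ-cycle length = 6 (tail of 1 descent step not counted)

6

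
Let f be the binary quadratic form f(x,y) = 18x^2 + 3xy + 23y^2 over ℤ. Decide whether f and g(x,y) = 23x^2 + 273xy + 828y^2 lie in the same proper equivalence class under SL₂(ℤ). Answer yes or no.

D₁ = -1647, D₂ = -1647
f: reduced (well bottom): (18,3,23) with a≤c, −a<b≤a
g: translate: b→-3 (≡273 mod 46), so (23,273,828)→(23,-3,18)
g: flip: (23,-3,18)→(18,3,23)
g: reduced (well bottom): (18,3,23) with a≤c, −a<b≤a
reduced forms (18, 3, 23) vs (18, 3, 23) ⇒ equivalent

yes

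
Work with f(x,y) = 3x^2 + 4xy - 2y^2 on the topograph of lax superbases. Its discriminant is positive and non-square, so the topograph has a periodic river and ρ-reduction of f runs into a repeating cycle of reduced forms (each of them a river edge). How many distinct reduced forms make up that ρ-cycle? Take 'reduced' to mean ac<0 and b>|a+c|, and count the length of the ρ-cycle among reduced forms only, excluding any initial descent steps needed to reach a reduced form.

D = 40, ⌊√D⌋ = 6
river: ρ → (-2,4,3)
river: ρ → (3,2,-3)
river: ρ → (-3,4,2)
river: ρ → (2,4,-3)
river: ρ → (-3,2,3)
river: ρ → (3,4,-2)
ρ-cycle length = 6 (tail of 0 descent steps not counted)

6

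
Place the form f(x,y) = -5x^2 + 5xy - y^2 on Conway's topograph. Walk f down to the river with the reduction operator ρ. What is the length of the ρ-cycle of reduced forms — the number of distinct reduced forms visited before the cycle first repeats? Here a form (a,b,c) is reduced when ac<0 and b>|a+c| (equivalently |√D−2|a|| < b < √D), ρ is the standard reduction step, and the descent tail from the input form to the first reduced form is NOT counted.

D = 5, ⌊√D⌋ = 2
descent: ρ → (-1,1,1)  [lands on river]
river: ρ → (1,1,-1)
ρ-cycle length = 2 (tail of 1 descent step not counted)

2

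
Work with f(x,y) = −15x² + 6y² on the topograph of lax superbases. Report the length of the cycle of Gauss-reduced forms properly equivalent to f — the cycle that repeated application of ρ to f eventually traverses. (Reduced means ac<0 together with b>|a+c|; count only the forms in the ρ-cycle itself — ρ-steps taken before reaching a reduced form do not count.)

D = 360, ⌊√D⌋ = 18
descent: ρ → (6,12,-9)  [lands on river]
river: ρ → (-9,6,9)
river: ρ → (9,12,-6)
river: ρ → (-6,12,9)
river: ρ → (9,6,-9)
river: ρ → (-9,12,6)
ρ-cycle length = 6 (tail of 1 descent step not counted)

6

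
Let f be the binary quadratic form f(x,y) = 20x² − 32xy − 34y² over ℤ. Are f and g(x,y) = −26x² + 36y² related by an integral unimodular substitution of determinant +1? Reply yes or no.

D₁ = 3744, D₂ = 3744
river cycle of f (length 8): (-34, 32, 20), (20, 48, -18), (-18, 60, 2), (2, 60, -18), (-18, 48, 20), (20, 32, -34), (-34, 36, 18), (18, 36, -34)
river cycle of g (length 10): (-26, 52, 10), (10, 48, -36), (-36, 24, 22), (22, 20, -38), (-38, 56, 4), (4, 56, -38), (-38, 20, 22), (22, 24, -36), (-36, 48, 10), (10, 52, -26)
cycles differ ⇒ inequivalent

no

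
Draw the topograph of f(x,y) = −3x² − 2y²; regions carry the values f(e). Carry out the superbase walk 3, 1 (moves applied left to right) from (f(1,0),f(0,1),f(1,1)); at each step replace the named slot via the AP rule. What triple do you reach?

start (-3,-2,-5) = (f(1,0),f(0,1),f(1,1))
replace slot 3: 2·((-3)+(-2)) − (-5) = -5 → (-3,-2,-5)
replace slot 1: 2·((-2)+(-5)) − (-3) = -11 → (-11,-2,-5)

-11,-2,-5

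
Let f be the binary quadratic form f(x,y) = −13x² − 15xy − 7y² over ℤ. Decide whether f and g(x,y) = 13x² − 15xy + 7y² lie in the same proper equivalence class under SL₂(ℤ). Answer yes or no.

D₁ = -139, D₂ = -139
f is negative-definite; reduce −f:
−f: translate: b→-11 (≡15 mod 26), so (13,15,7)→(13,-11,5)
−f: flip: (13,-11,5)→(5,11,13)
−f: translate: b→1 (≡11 mod 10), so (5,11,13)→(5,1,7)
−f: reduced (well bottom): (5,1,7) with a≤c, −a<b≤a
flip sign back: reduced form of f is (-5,-1,-7)
g: translate: b→11 (≡-15 mod 26), so (13,-15,7)→(13,11,5)
g: flip: (13,11,5)→(5,-11,13)
g: translate: b→-1 (≡-11 mod 10), so (5,-11,13)→(5,-1,7)
g: reduced (well bottom): (5,-1,7) with a≤c, −a<b≤a
reduced forms (-5, -1, -7) vs (5, -1, 7) ⇒ inequivalent

no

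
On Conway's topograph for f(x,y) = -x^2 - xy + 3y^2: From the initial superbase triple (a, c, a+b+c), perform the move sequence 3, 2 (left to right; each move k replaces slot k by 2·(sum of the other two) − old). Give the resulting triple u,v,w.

start (-1,3,1) = (f(1,0),f(0,1),f(1,1))
replace slot 3: 2·((-1)+3) − 1 = 3 → (-1,3,3)
replace slot 2: 2·((-1)+3) − 3 = 1 → (-1,1,3)

-1,1,3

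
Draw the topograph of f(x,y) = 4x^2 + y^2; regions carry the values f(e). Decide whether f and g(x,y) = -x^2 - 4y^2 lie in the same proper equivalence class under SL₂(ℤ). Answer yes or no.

D₁ = -16, D₂ = -16
f: flip: (4,0,1)→(1,0,4)
f: reduced (well bottom): (1,0,4) with a≤c, −a<b≤a
g is negative-definite; reduce −g:
−g: reduced (well bottom): (1,0,4) with a≤c, −a<b≤a
flip sign back: reduced form of g is (-1,0,-4)
reduced forms (1, 0, 4) vs (-1, 0, -4) ⇒ inequivalent

no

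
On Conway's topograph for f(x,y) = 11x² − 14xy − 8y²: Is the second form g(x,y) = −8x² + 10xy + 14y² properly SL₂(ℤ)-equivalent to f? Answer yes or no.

D₁ = 548, D₂ = 548
river cycle of f (length 18): (-8, 14, 11), (11, 8, -11), (-11, 14, 8), (8, 18, -7), (-7, 10, 16), (16, 22, -1), (-1, 22, 16), (16, 10, -7), (-7, 18, 8), (8, 14, -11), … (8 more)
river cycle of g (length 14): (14, 18, -4), (-4, 22, 4), (4, 18, -14), (-14, 10, 8), (8, 22, -2), (-2, 22, 8), (8, 10, -14), (-14, 18, 4), (4, 22, -4), (-4, 18, 14), … (4 more)
cycles differ ⇒ inequivalent

no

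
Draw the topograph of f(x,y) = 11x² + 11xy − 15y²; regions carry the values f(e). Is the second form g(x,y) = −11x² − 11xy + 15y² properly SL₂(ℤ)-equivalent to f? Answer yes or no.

D₁ = 781, D₂ = 781
river cycle of f (length 18): (-15, 19, 7), (7, 23, -9), (-9, 13, 17), (17, 21, -5), (-5, 19, 21), (21, 23, -3), (-3, 25, 13), (13, 27, -1), (-1, 27, 13), (13, 25, -3), … (8 more)
river cycle of g (length 18): (15, 11, -11), (-11, 11, 15), (15, 19, -7), (-7, 23, 9), (9, 13, -17), (-17, 21, 5), (5, 19, -21), (-21, 23, 3), (3, 25, -13), (-13, 27, 1), … (8 more)
cycles differ ⇒ inequivalent

no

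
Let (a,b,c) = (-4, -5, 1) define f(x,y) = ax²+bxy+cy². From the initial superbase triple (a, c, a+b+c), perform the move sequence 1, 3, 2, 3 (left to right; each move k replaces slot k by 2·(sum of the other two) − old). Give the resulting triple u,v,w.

start (-4,1,-8) = (f(1,0),f(0,1),f(1,1))
replace slot 1: 2·(1+(-8)) − (-4) = -10 → (-10,1,-8)
replace slot 3: 2·((-10)+1) − (-8) = -10 → (-10,1,-10)
replace slot 2: 2·((-10)+(-10)) − 1 = -41 → (-10,-41,-10)
replace slot 3: 2·((-10)+(-41)) − (-10) = -92 → (-10,-41,-92)

-10,-41,-92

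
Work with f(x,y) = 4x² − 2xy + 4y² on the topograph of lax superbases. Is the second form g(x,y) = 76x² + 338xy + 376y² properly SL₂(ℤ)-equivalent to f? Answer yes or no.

D₁ = -60, D₂ = -60
f: flip: (4,-2,4)→(4,2,4)
f: reduced (well bottom): (4,2,4) with a≤c, −a<b≤a
g: translate: b→34 (≡338 mod 152), so (76,338,376)→(76,34,4)
g: flip: (76,34,4)→(4,-34,76)
g: translate: b→-2 (≡-34 mod 8), so (4,-34,76)→(4,-2,4)
g: flip: (4,-2,4)→(4,2,4)
g: reduced (well bottom): (4,2,4) with a≤c, −a<b≤a
reduced forms (4, 2, 4) vs (4, 2, 4) ⇒ equivalent

yes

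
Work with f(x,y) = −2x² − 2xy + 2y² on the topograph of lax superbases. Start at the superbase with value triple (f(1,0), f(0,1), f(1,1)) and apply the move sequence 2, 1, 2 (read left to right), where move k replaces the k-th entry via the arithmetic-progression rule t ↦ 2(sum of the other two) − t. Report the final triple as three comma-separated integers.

start (-2,2,-2) = (f(1,0),f(0,1),f(1,1))
replace slot 2: 2·((-2)+(-2)) − 2 = -10 → (-2,-10,-2)
replace slot 1: 2·((-10)+(-2)) − (-2) = -22 → (-22,-10,-2)
replace slot 2: 2·((-22)+(-2)) − (-10) = -38 → (-22,-38,-2)

-22,-38,-2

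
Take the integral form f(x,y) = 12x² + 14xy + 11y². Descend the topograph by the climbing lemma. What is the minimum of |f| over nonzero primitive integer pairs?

translate: b→-10 (≡14 mod 24), so (12,14,11)→(12,-10,9)
flip: (12,-10,9)→(9,10,12)
translate: b→-8 (≡10 mod 18), so (9,10,12)→(9,-8,11)
reduced (well bottom): (9,-8,11) with a≤c, −a<b≤a
well minimum = a = 9

9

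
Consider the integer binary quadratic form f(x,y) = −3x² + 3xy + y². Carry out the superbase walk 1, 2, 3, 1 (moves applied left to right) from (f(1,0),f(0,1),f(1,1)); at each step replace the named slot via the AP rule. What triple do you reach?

start (-3,1,1) = (f(1,0),f(0,1),f(1,1))
replace slot 1: 2·(1+1) − (-3) = 7 → (7,1,1)
replace slot 2: 2·(7+1) − 1 = 15 → (7,15,1)
replace slot 3: 2·(7+15) − 1 = 43 → (7,15,43)
replace slot 1: 2·(15+43) − 7 = 109 → (109,15,43)

109,15,43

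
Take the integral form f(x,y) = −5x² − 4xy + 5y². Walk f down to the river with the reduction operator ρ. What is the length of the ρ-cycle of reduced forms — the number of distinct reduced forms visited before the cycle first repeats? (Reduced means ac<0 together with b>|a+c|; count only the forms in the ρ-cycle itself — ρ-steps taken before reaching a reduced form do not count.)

D = 116, ⌊√D⌋ = 10
descent: ρ → (5,4,-5)  [lands on river]
river: ρ → (-5,6,4)
river: ρ → (4,10,-1)
river: ρ → (-1,10,4)
river: ρ → (4,6,-5)
river: ρ → (-5,4,5)
river: ρ → (5,6,-4)
river: ρ → (-4,10,1)
river: ρ → (1,10,-4)
river: ρ → (-4,6,5)
ρ-cycle length = 10 (tail of 1 descent step not counted)

10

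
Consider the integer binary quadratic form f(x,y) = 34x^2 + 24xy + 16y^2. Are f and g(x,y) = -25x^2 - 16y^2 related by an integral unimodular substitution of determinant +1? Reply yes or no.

D₁ = -1600, D₂ = -1600
f: flip: (34,24,16)→(16,-24,34)
f: translate: b→8 (≡-24 mod 32), so (16,-24,34)→(16,8,26)
f: reduced (well bottom): (16,8,26) with a≤c, −a<b≤a
g is negative-definite; reduce −g:
−g: flip: (25,0,16)→(16,0,25)
−g: reduced (well bottom): (16,0,25) with a≤c, −a<b≤a
flip sign back: reduced form of g is (-16,0,-25)
reduced forms (16, 8, 26) vs (-16, 0, -25) ⇒ inequivalent

no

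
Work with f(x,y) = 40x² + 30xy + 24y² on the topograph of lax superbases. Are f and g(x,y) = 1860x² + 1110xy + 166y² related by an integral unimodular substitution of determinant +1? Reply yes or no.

D₁ = -2940, D₂ = -2940
f: flip: (40,30,24)→(24,-30,40)
f: translate: b→18 (≡-30 mod 48), so (24,-30,40)→(24,18,34)
f: reduced (well bottom): (24,18,34) with a≤c, −a<b≤a
g: flip: (1860,1110,166)→(166,-1110,1860)
g: translate: b→-114 (≡-1110 mod 332), so (166,-1110,1860)→(166,-114,24)
g: flip: (166,-114,24)→(24,114,166)
g: translate: b→18 (≡114 mod 48), so (24,114,166)→(24,18,34)
g: reduced (well bottom): (24,18,34) with a≤c, −a<b≤a
reduced forms (24, 18, 34) vs (24, 18, 34) ⇒ equivalent

yes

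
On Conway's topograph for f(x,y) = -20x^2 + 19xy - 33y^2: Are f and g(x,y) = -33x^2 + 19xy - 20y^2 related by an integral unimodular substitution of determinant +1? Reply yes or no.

D₁ = -2279, D₂ = -2279
f is negative-definite; reduce −f:
−f: reduced (well bottom): (20,-19,33) with a≤c, −a<b≤a
flip sign back: reduced form of f is (-20,19,-33)
g is negative-definite; reduce −g:
−g: flip: (33,-19,20)→(20,19,33)
−g: reduced (well bottom): (20,19,33) with a≤c, −a<b≤a
flip sign back: reduced form of g is (-20,-19,-33)
reduced forms (-20, 19, -33) vs (-20, -19, -33) ⇒ inequivalent

no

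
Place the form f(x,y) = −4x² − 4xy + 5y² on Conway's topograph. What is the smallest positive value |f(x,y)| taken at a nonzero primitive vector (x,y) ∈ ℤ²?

descent: ρ → (5,4,-4)  [lands on river]
river: ρ → (-4,4,5)
river: ρ → (5,6,-3)
river: ρ → (-3,6,5)
closes: descent 1, river 4
min |a| on river = 3

3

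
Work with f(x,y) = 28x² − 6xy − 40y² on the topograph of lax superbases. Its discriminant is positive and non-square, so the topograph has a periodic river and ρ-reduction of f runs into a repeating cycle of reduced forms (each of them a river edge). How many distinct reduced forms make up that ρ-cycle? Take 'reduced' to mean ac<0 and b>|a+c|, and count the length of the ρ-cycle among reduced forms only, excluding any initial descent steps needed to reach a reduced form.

D = 4516, ⌊√D⌋ = 67
descent: ρ → (-40,6,28)
descent: ρ → (28,50,-18)  [lands on river]
river: ρ → (-18,58,16)
river: ρ → (16,38,-48)
river: ρ → (-48,58,6)
river: ρ → (6,62,-28)
river: ρ → (-28,50,18)
river: ρ → (18,58,-16)
river: ρ → (-16,38,48)
river: ρ → (48,58,-6)
river: ρ → (-6,62,28)
ρ-cycle length = 10 (tail of 2 descent steps not counted)

10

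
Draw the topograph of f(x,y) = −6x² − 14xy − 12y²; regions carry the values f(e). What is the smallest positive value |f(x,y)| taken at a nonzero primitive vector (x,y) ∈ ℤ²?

translate: b→2 (≡14 mod 12), so (6,14,12)→(6,2,4)
flip: (6,2,4)→(4,-2,6)
reduced (well bottom): (4,-2,6) with a≤c, −a<b≤a
well minimum |f| = |-4| = 4 (negative-definite)

4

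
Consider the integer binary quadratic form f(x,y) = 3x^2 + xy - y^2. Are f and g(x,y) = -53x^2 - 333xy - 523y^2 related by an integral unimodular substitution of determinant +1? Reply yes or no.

D₁ = 13, D₂ = 13
river cycle of f (length 2): (-1, 3, 1), (1, 3, -1)
river cycle of g (length 2): (-1, 3, 1), (1, 3, -1)
cycles coincide ⇒ equivalent

yes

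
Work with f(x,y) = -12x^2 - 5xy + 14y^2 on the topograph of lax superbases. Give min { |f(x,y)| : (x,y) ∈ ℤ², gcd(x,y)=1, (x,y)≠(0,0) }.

descent: ρ → (14,5,-12)  [lands on river]
river: ρ → (-12,19,7)
river: ρ → (7,23,-6)
river: ρ → (-6,25,3)
river: ρ → (3,23,-14)
river: ρ → (-14,5,12)
river: ρ → (12,19,-7)
river: ρ → (-7,23,6)
river: ρ → (6,25,-3)
river: ρ → (-3,23,14)
closes: descent 1, river 10
min |a| on river = 3

3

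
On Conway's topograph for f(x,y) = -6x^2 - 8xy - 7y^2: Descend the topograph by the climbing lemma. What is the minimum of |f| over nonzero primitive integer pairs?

translate: b→-4 (≡8 mod 12), so (6,8,7)→(6,-4,5)
flip: (6,-4,5)→(5,4,6)
reduced (well bottom): (5,4,6) with a≤c, −a<b≤a
well minimum |f| = |-5| = 5 (negative-definite)

5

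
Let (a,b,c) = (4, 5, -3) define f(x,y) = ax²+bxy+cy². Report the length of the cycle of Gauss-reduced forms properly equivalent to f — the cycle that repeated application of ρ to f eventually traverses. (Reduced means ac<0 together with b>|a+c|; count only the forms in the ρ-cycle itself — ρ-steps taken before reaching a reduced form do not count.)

D = 73, ⌊√D⌋ = 8
river: ρ → (-3,7,2)
river: ρ → (2,5,-6)
river: ρ → (-6,7,1)
river: ρ → (1,7,-6)
river: ρ → (-6,5,2)
river: ρ → (2,7,-3)
river: ρ → (-3,5,4)
river: ρ → (4,3,-4)
river: ρ → (-4,5,3)
river: ρ → (3,7,-2)
river: ρ → (-2,5,6)
river: ρ → (6,7,-1)
river: ρ → (-1,7,6)
river: ρ → (6,5,-2)
river: ρ → (-2,7,3)
river: ρ → (3,5,-4)
river: ρ → (-4,3,4)
river: ρ → (4,5,-3)
ρ-cycle length = 18 (tail of 0 descent steps not counted)

18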